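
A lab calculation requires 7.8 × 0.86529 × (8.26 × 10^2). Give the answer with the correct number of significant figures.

5.6 × 10^3

7.8 × 0.86529 × (8.26 × 10^2) = 5574.890412
Multiplication/division keeps the fewest significant figures: 7.8 → 2 s.f., 0.86529 → 5 s.f., 8.26 × 10^2 → 3 s.f.; limit is 2.
Rounded to 2 significant figures: 5.6 × 10^3.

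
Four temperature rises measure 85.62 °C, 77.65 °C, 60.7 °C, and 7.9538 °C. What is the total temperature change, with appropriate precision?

231.9 °C

85.62 °C + 77.65 °C + 60.7 °C + 7.9538 °C = 231.9238 °C.
Addition/subtraction keeps the fewest decimal places: 85.62 → 2 decimal places, 77.65 → 2 decimal places, 60.7 → 1 decimal place, 7.9538 → 4 decimal places; limit is 1.
Rounded to 1 decimal place: 231.9 °C.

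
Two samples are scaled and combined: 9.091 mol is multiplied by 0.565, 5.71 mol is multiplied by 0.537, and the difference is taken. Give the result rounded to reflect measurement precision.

2.07 mol

9.091 × 0.565 = 5.136415 → 5.14 mol (3 s.f., last digit at the 10^-2 place).
5.71 × 0.537 = 3.06627 → 3.07 mol (3 s.f., last digit at the 10^-2 place).
Difference: 2.070145 mol; keep the coarser place, 10^-2.
Result: 2.07 mol.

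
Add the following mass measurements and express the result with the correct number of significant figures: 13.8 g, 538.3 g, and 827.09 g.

13.8 g + 538.3 g + 827.09 g = 1379.19 g.
Addition/subtraction keeps the fewest decimal places: 13.8 → 1 decimal place, 538.3 → 1 decimal place, 827.09 → 2 decimal places; limit is 1.
Rounded to 1 decimal place: 1379.2 g.

1379.2 g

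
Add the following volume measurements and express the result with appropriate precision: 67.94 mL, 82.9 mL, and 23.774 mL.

174.6 mL

67.94 mL + 82.9 mL + 23.774 mL = 174.614 mL.
Addition/subtraction keeps the fewest decimal places: 67.94 → 2 decimal places, 82.9 → 1 decimal place, 23.774 → 3 decimal places; limit is 1.
Rounded to 1 decimal place: 174.6 mL.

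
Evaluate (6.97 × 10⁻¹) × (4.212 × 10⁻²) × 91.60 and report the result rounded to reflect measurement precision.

2.69

(6.97 × 10⁻¹) × (4.212 × 10⁻²) × 91.60 = 2.689159824
Multiplication/division keeps the fewest significant figures: 6.97 × 10⁻¹ → 3 s.f., 4.212 × 10⁻² → 4 s.f., 91.60 → 4 s.f.; limit is 3.
Rounded to 3 significant figures: 2.69.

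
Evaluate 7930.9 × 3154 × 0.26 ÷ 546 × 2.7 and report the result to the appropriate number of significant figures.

7930.9 × 3154 × 0.26 ÷ 546 × 2.7 = 32160.9324857…
Multiplication/division keeps the fewest significant figures: 7930.9 → 5 s.f., 3154 → 4 s.f., 0.26 → 2 s.f., 546 → 3 s.f., 2.7 → 2 s.f.; limit is 2.
Rounded to 2 significant figures: 3.2 × 10^4.

3.2 × 10^4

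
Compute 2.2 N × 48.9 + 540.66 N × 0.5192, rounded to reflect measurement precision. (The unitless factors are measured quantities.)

2.2 × 48.9 = 107.58 → 1.1 × 10^2 N (2 s.f., last digit at the 10^1 place).
540.66 × 0.5192 = 280.710672 → 2.807 × 10^2 N (4 s.f., last digit at the 10^-1 place).
Sum: 388.290672 N; keep the coarser place, 10^1.
Result: 3.9 × 10^2 N.

3.9 × 10^2 N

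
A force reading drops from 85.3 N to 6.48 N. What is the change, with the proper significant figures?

78.8 N

85.3 N − 6.48 N = 78.82 N.
Addition/subtraction keeps the fewest decimal places: 85.3 → 1 decimal place, 6.48 → 2 decimal places; limit is 1.
Rounded to 1 decimal place: 78.8 N.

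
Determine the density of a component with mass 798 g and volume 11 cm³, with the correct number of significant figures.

density = 798 g ÷ 11 cm³ = 72.5454545455… g/cm³.
798 has 3 significant figures; 11 has 2.
Division/multiplication keeps the fewest: 2 significant figures.
Rounded: 73 g/cm³.

73 g/cm³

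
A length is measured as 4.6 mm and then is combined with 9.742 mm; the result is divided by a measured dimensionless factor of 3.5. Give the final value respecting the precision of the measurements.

4.1 mm

4.6 mm + 9.742 mm = 14.342 mm; the sum is limited to 1 decimal place (3 s.f.).
Carrying full precision, 14.342 ÷ 3.5 = 4.09771428571… mm; 3.5 has 2 s.f., so the result keeps min(3, 2) = 2 s.f.
Rounded to 2 significant figures: 4.1 mm.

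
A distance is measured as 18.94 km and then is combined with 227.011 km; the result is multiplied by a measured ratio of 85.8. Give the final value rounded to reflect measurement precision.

2.11 × 10^4 km

18.94 km + 227.011 km = 245.951 km; the sum is limited to 2 decimal places (5 s.f.).
Carrying full precision, 245.951 × 85.8 = 21102.5958 km; 85.8 has 3 s.f., so the result keeps min(5, 3) = 3 s.f.
Rounded to 3 significant figures: 2.11 × 10^4 km.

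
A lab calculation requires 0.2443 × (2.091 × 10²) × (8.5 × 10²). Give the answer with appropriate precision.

4.3 × 10⁴

0.2443 × (2.091 × 10²) × (8.5 × 10²) = 43420.6605
Multiplication/division keeps the fewest significant figures: 0.2443 → 4 s.f., 2.091 × 10² → 4 s.f., 8.5 × 10² → 2 s.f.; limit is 2.
Rounded to 2 significant figures: 4.3 × 10⁴.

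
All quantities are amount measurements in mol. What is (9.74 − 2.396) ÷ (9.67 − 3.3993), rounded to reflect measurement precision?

9.74 − 2.396 = 7.344, limited to 2 d.p. → 3 s.f.; 9.67 − 3.3993 = 6.2707, limited to 2 d.p. → 3 s.f.
Carrying full precision, 7.344 ÷ 6.2707 = 1.17116111439…; keep min(3, 3) = 3 s.f.
Rounded to 3 significant figures: 1.17.

1.17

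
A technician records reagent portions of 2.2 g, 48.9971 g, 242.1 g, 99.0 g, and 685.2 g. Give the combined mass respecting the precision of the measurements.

1077.5 g

2.2 g + 48.9971 g + 242.1 g + 99.0 g + 685.2 g = 1077.4971 g.
Addition/subtraction keeps the fewest decimal places: 2.2 → 1 decimal place, 48.9971 → 4 decimal places, 242.1 → 1 decimal place, 99.0 → 1 decimal place, 685.2 → 1 decimal place; limit is 1.
Rounded to 1 decimal place: 1077.5 g.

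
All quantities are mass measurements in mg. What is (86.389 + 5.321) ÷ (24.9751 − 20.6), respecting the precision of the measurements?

86.389 + 5.321 = 91.710, limited to 3 d.p. → 5 s.f.; 24.9751 − 20.6 = 4.3751, limited to 1 d.p. → 2 s.f.
Carrying full precision, 91.710 ÷ 4.3751 = 20.9618065873…; keep min(5, 2) = 2 s.f.
Rounded to 2 significant figures: 21.

21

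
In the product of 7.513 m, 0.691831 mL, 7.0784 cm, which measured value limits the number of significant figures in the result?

7.513 m

7.513 m → 4 s.f.; 0.691831 mL → 6 s.f.; 7.0784 cm → 5 s.f.
The fewest is 4 significant figures, from 7.513 m.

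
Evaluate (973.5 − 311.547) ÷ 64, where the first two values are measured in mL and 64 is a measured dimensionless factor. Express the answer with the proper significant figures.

973.5 mL − 311.547 mL = 661.953 mL; the difference is limited to 1 decimal place (4 s.f.).
Carrying full precision, 661.953 ÷ 64 = 10.343015625 mL; 64 has 2 s.f., so the result keeps min(4, 2) = 2 s.f.
Rounded to 2 significant figures: 10. mL.

10. mL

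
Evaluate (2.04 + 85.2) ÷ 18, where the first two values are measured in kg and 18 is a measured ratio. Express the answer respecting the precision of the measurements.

4.8 kg

2.04 kg + 85.2 kg = 87.24 kg; the sum is limited to 1 decimal place (3 s.f.).
Carrying full precision, 87.24 ÷ 18 = 4.84666666667… kg; 18 has 2 s.f., so the result keeps min(3, 2) = 2 s.f.
Rounded to 2 significant figures: 4.8 kg.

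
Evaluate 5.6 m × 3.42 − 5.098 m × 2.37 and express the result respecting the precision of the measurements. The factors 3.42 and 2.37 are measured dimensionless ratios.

5.6 × 3.42 = 19.152 → 19 m (2 s.f., last digit at the 10^0 place).
5.098 × 2.37 = 12.08226 → 12.1 m (3 s.f., last digit at the 10^-1 place).
Difference: 7.06974 m; keep the coarser place, 10^0.
Result: 7 m.

7 m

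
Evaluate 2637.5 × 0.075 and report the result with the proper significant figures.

2.0 × 10^2

2637.5 × 0.075 = 197.8125
Multiplication/division keeps the fewest significant figures: 2637.5 → 5 s.f., 0.075 → 2 s.f.; limit is 2.
Rounded to 2 significant figures: 2.0 × 10^2.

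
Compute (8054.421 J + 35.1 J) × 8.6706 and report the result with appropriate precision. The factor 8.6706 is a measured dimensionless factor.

70141 J

8054.421 J + 35.1 J = 8089.521 J; the sum is limited to 1 decimal place (5 s.f.).
Carrying full precision, 8089.521 × 8.6706 = 70141.0007826 J; 8.6706 has 5 s.f., so the result keeps min(5, 5) = 5 s.f.
Rounded to 5 significant figures: 70141 J.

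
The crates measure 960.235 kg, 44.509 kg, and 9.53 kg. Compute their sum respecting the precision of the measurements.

1014.27 kg

960.235 kg + 44.509 kg + 9.53 kg = 1014.274 kg.
Addition/subtraction keeps the fewest decimal places: 960.235 → 3 decimal places, 44.509 → 3 decimal places, 9.53 → 2 decimal places; limit is 2.
Rounded to 2 decimal places: 1014.27 kg.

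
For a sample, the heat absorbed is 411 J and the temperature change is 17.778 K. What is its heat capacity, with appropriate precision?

23.1 J/K

heat capacity = 411 J ÷ 17.778 K = 23.1184610192… J/K.
411 has 3 significant figures; 17.778 has 5.
Division/multiplication keeps the fewest: 3 significant figures.
Rounded: 23.1 J/K.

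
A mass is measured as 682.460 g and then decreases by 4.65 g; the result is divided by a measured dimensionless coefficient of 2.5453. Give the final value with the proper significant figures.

2.6630 × 10² g

682.460 g − 4.65 g = 677.810 g; the difference is limited to 2 decimal places (5 s.f.).
Carrying full precision, 677.810 ÷ 2.5453 = 266.298668133… g; 2.5453 has 5 s.f., so the result keeps min(5, 5) = 5 s.f.
Rounded to 5 significant figures: 2.6630 × 10² g.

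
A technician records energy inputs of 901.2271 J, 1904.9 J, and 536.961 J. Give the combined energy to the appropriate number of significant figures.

901.2271 J + 1904.9 J + 536.961 J = 3343.0881 J.
Addition/subtraction keeps the fewest decimal places: 901.2271 → 4 decimal places, 1904.9 → 1 decimal place, 536.961 → 3 decimal places; limit is 1.
Rounded to 1 decimal place: 3343.1 J.

3343.1 J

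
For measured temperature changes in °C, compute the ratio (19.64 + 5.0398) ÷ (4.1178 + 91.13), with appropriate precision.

19.64 + 5.0398 = 24.6798, limited to 2 d.p. → 4 s.f.; 4.1178 + 91.13 = 95.2478, limited to 2 d.p. → 4 s.f.
Carrying full precision, 24.6798 ÷ 95.2478 = 0.259111496539…; keep min(4, 4) = 4 s.f.
Rounded to 4 significant figures: 0.2591.

0.2591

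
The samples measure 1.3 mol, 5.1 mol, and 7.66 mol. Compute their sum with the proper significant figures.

1.3 mol + 5.1 mol + 7.66 mol = 14.06 mol.
Addition/subtraction keeps the fewest decimal places: 1.3 → 1 decimal place, 5.1 → 1 decimal place, 7.66 → 2 decimal places; limit is 1.
Rounded to 1 decimal place: 14.1 mol.

14.1 mol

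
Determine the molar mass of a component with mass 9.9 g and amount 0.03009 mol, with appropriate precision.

molar mass = 9.9 g ÷ 0.03009 mol = 329.012961117… g/mol.
9.9 has 2 significant figures; 0.03009 has 4.
Division/multiplication keeps the fewest: 2 significant figures.
Rounded: 3.3 × 10² g/mol.

3.3 × 10² g/mol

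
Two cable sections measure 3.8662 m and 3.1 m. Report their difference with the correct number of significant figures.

3.8662 m − 3.1 m = 0.7662 m.
Addition/subtraction keeps the fewest decimal places: 3.8662 → 4 decimal places, 3.1 → 1 decimal place; limit is 1.
Rounded to 1 decimal place: 0.8 m.

0.8 m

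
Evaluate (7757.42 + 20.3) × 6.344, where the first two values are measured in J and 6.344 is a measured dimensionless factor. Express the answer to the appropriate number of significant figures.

7757.42 J + 20.3 J = 7777.72 J; the sum is limited to 1 decimal place (5 s.f.).
Carrying full precision, 7777.72 × 6.344 = 49341.85568 J; 6.344 has 4 s.f., so the result keeps min(5, 4) = 4 s.f.
Rounded to 4 significant figures: 4.934 × 10^4 J.

4.934 × 10^4 J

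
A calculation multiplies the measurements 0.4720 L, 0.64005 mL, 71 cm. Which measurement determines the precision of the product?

71 cm

0.4720 L → 4 s.f.; 0.64005 mL → 5 s.f.; 71 cm → 2 s.f.
The fewest is 2 significant figures, from 71 cm.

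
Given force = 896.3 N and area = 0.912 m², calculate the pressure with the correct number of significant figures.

9.83 × 10² Pa

pressure = 896.3 N ÷ 0.912 m² = 982.785087719… Pa.
896.3 has 4 significant figures; 0.912 has 3.
Division/multiplication keeps the fewest: 3 significant figures.
Rounded: 9.83 × 10² Pa.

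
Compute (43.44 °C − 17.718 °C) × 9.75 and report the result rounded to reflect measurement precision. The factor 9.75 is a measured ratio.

43.44 °C − 17.718 °C = 25.722 °C; the difference is limited to 2 decimal places (4 s.f.).
Carrying full precision, 25.722 × 9.75 = 250.7895 °C; 9.75 has 3 s.f., so the result keeps min(4, 3) = 3 s.f.
Rounded to 3 significant figures: 2.51 × 10^2 °C.

2.51 × 10^2 °C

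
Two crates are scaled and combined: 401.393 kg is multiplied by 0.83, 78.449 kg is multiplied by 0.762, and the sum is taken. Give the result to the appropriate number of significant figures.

401.393 × 0.83 = 333.15619 → 3.3 × 10² kg (2 s.f., last digit at the 10^1 place).
78.449 × 0.762 = 59.778138 → 59.8 kg (3 s.f., last digit at the 10^-1 place).
Sum: 392.934328 kg; keep the coarser place, 10^1.
Result: 3.9 × 10² kg.

3.9 × 10² kg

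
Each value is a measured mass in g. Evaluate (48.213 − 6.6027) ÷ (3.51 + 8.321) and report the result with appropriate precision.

48.213 − 6.6027 = 41.6103, limited to 3 d.p. → 5 s.f.; 3.51 + 8.321 = 11.831, limited to 2 d.p. → 4 s.f.
Carrying full precision, 41.6103 ÷ 11.831 = 3.51705688446…; keep min(5, 4) = 4 s.f.
Rounded to 4 significant figures: 3.517.

3.517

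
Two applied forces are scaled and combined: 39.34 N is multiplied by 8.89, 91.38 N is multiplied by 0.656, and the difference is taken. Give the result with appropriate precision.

39.34 × 8.89 = 349.7326 → 3.50 × 10² N (3 s.f., last digit at the 10^0 place).
91.38 × 0.656 = 59.94528 → 59.9 N (3 s.f., last digit at the 10^-1 place).
Difference: 289.78732 N; keep the coarser place, 10^0.
Result: 2.90 × 10² N.

2.90 × 10² N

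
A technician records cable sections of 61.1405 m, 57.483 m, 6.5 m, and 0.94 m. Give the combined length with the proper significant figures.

61.1405 m + 57.483 m + 6.5 m + 0.94 m = 126.0635 m.
Addition/subtraction keeps the fewest decimal places: 61.1405 → 4 decimal places, 57.483 → 3 decimal places, 6.5 → 1 decimal place, 0.94 → 2 decimal places; limit is 1.
Rounded to 1 decimal place: 1.261 × 10^2 m.

1.261 × 10^2 m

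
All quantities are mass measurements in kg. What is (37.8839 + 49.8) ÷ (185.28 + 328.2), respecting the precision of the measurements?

37.8839 + 49.8 = 87.6839, limited to 1 d.p. → 3 s.f.; 185.28 + 328.2 = 513.48, limited to 1 d.p. → 4 s.f.
Carrying full precision, 87.6839 ÷ 513.48 = 0.170764002493…; keep min(3, 4) = 3 s.f.
Rounded to 3 significant figures: 0.171.

0.171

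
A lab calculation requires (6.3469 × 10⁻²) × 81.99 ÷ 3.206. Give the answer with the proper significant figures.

1.623

(6.3469 × 10⁻²) × 81.99 ÷ 3.206 = 1.62315137555…
Multiplication/division keeps the fewest significant figures: 6.3469 × 10⁻² → 5 s.f., 81.99 → 4 s.f., 3.206 → 4 s.f.; limit is 4.
Rounded to 4 significant figures: 1.623.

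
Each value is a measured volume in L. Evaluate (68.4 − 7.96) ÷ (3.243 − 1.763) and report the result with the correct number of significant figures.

68.4 − 7.96 = 60.44, limited to 1 d.p. → 3 s.f.; 3.243 − 1.763 = 1.480, limited to 3 d.p. → 4 s.f.
Carrying full precision, 60.44 ÷ 1.480 = 40.8378378378…; keep min(3, 4) = 3 s.f.
Rounded to 3 significant figures: 40.8.

40.8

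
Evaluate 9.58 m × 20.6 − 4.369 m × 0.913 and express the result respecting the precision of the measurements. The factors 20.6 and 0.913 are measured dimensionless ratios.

193 m

9.58 × 20.6 = 197.348 → 197 m (3 s.f., last digit at the 10^0 place).
4.369 × 0.913 = 3.988897 → 3.99 m (3 s.f., last digit at the 10^-2 place).
Difference: 193.359103 m; keep the coarser place, 10^0.
Result: 193 m.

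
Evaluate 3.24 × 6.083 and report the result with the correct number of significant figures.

19.7

3.24 × 6.083 = 19.70892
Multiplication/division keeps the fewest significant figures: 3.24 → 3 s.f., 6.083 → 4 s.f.; limit is 3.
Rounded to 3 significant figures: 19.7.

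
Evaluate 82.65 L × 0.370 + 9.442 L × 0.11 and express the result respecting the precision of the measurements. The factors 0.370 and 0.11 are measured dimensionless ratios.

31.6 L

82.65 × 0.370 = 30.5805 → 30.6 L (3 s.f., last digit at the 10^-1 place).
9.442 × 0.11 = 1.03862 → 1.0 L (2 s.f., last digit at the 10^-1 place).
Sum: 31.61912 L; keep the coarser place, 10^-1.
Result: 31.6 L.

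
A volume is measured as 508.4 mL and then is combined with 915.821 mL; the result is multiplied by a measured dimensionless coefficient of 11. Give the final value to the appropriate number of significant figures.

1.6 × 10⁴ mL

508.4 mL + 915.821 mL = 1424.221 mL; the sum is limited to 1 decimal place (5 s.f.).
Carrying full precision, 1424.221 × 11 = 15666.431 mL; 11 has 2 s.f., so the result keeps min(5, 2) = 2 s.f.
Rounded to 2 significant figures: 1.6 × 10⁴ mL.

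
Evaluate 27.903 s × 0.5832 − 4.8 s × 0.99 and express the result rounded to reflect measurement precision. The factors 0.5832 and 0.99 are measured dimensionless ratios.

27.903 × 0.5832 = 16.2730296 → 16.27 s (4 s.f., last digit at the 10^-2 place).
4.8 × 0.99 = 4.752 → 4.8 s (2 s.f., last digit at the 10^-1 place).
Difference: 11.5210296 s; keep the coarser place, 10^-1.
Result: 11.5 s.

11.5 s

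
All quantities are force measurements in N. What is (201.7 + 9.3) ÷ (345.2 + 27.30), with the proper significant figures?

201.7 + 9.3 = 211.0, limited to 1 d.p. → 4 s.f.; 345.2 + 27.30 = 372.50, limited to 1 d.p. → 4 s.f.
Carrying full precision, 211.0 ÷ 372.50 = 0.56644295302…; keep min(4, 4) = 4 s.f.
Rounded to 4 significant figures: 0.5664.

0.5664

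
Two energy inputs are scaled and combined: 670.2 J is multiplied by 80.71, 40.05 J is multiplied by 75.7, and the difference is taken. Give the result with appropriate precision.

670.2 × 80.71 = 54091.842 → 5.409 × 10^4 J (4 s.f., last digit at the 10^1 place).
40.05 × 75.7 = 3031.785 → 3.03 × 10^3 J (3 s.f., last digit at the 10^1 place).
Difference: 51060.057 J; keep the coarser place, 10^1.
Result: 5.106 × 10^4 J.

5.106 × 10^4 J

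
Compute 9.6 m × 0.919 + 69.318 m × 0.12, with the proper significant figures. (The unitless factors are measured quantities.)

9.6 × 0.919 = 8.8224 → 8.8 m (2 s.f., last digit at the 10^-1 place).
69.318 × 0.12 = 8.31816 → 8.3 m (2 s.f., last digit at the 10^-1 place).
Sum: 17.14056 m; keep the coarser place, 10^-1.
Result: 17.1 m.

17.1 m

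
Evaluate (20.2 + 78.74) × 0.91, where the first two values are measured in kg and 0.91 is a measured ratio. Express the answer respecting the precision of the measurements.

20.2 kg + 78.74 kg = 98.94 kg; the sum is limited to 1 decimal place (3 s.f.).
Carrying full precision, 98.94 × 0.91 = 90.0354 kg; 0.91 has 2 s.f., so the result keeps min(3, 2) = 2 s.f.
Rounded to 2 significant figures: 90. kg.

90. kg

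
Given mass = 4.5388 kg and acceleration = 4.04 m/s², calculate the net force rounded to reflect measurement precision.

18.3 N

net force = 4.5388 kg × 4.04 m/s² = 18.336752 N.
4.5388 has 5 significant figures; 4.04 has 3.
Division/multiplication keeps the fewest: 3 significant figures.
Rounded: 18.3 N.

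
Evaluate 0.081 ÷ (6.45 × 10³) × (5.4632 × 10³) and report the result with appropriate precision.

6.9 × 10⁻²

0.081 ÷ (6.45 × 10³) × (5.4632 × 10³) = 0.068607627907…
Multiplication/division keeps the fewest significant figures: 0.081 → 2 s.f., 6.45 × 10³ → 3 s.f., 5.4632 × 10³ → 5 s.f.; limit is 2.
Rounded to 2 significant figures: 6.9 × 10⁻².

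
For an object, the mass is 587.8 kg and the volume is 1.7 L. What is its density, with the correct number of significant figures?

density = 587.8 kg ÷ 1.7 L = 345.764705882… kg/L.
587.8 has 4 significant figures; 1.7 has 2.
Division/multiplication keeps the fewest: 2 significant figures.
Rounded: 3.5 × 10^2 kg/L.

3.5 × 10^2 kg/L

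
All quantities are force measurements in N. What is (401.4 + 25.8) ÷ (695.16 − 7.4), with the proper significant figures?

6.211 × 10⁻¹

401.4 + 25.8 = 427.2, limited to 1 d.p. → 4 s.f.; 695.16 − 7.4 = 687.76, limited to 1 d.p. → 4 s.f.
Carrying full precision, 427.2 ÷ 687.76 = 0.621146911713…; keep min(4, 4) = 4 s.f.
Rounded to 4 significant figures: 6.211 × 10⁻¹.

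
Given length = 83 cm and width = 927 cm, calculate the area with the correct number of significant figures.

area = 83 cm × 927 cm = 76941 cm².
83 has 2 significant figures; 927 has 3.
Division/multiplication keeps the fewest: 2 significant figures.
Rounded: 7.7 × 10⁴ cm².

7.7 × 10⁴ cm²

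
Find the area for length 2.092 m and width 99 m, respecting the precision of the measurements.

2.1 × 10^2 m²

area = 2.092 m × 99 m = 207.108 m².
2.092 has 4 significant figures; 99 has 2.
Division/multiplication keeps the fewest: 2 significant figures.
Rounded: 2.1 × 10^2 m².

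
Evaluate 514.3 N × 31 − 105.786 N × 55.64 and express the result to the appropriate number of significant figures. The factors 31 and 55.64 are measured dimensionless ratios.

514.3 × 31 = 15943.3 → 1.6 × 10^4 N (2 s.f., last digit at the 10^3 place).
105.786 × 55.64 = 5885.93304 → 5.886 × 10^3 N (4 s.f., last digit at the 10^0 place).
Difference: 10057.36696 N; keep the coarser place, 10^3.
Result: 1.0 × 10^4 N.

1.0 × 10^4 N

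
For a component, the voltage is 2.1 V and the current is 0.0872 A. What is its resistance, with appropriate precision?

resistance = 2.1 V ÷ 0.0872 A = 24.0825688073… Ω.
2.1 has 2 significant figures; 0.0872 has 3.
Division/multiplication keeps the fewest: 2 significant figures.
Rounded: 24 Ω.

24 Ω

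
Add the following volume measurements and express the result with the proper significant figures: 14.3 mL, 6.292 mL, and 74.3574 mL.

94.9 mL

14.3 mL + 6.292 mL + 74.3574 mL = 94.9494 mL.
Addition/subtraction keeps the fewest decimal places: 14.3 → 1 decimal place, 6.292 → 3 decimal places, 74.3574 → 4 decimal places; limit is 1.
Rounded to 1 decimal place: 94.9 mL.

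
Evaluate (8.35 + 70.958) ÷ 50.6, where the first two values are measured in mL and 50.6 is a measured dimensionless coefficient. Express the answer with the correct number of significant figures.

1.57 mL

8.35 mL + 70.958 mL = 79.308 mL; the sum is limited to 2 decimal places (4 s.f.).
Carrying full precision, 79.308 ÷ 50.6 = 1.56735177866… mL; 50.6 has 3 s.f., so the result keeps min(4, 3) = 3 s.f.
Rounded to 3 significant figures: 1.57 mL.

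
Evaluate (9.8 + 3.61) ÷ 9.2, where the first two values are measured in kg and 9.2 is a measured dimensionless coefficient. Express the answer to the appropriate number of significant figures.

9.8 kg + 3.61 kg = 13.41 kg; the sum is limited to 1 decimal place (3 s.f.).
Carrying full precision, 13.41 ÷ 9.2 = 1.45760869565… kg; 9.2 has 2 s.f., so the result keeps min(3, 2) = 2 s.f.
Rounded to 2 significant figures: 1.5 kg.

1.5 kg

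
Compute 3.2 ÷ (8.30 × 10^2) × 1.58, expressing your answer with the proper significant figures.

3.2 ÷ (8.30 × 10^2) × 1.58 = 0.00609156626506…
Multiplication/division keeps the fewest significant figures: 3.2 → 2 s.f., 8.30 × 10^2 → 3 s.f., 1.58 → 3 s.f.; limit is 2.
Rounded to 2 significant figures: 0.0061.

0.0061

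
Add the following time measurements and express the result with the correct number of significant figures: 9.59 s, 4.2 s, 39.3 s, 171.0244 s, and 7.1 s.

9.59 s + 4.2 s + 39.3 s + 171.0244 s + 7.1 s = 231.2144 s.
Addition/subtraction keeps the fewest decimal places: 9.59 → 2 decimal places, 4.2 → 1 decimal place, 39.3 → 1 decimal place, 171.0244 → 4 decimal places, 7.1 → 1 decimal place; limit is 1.
Rounded to 1 decimal place: 231.2 s.

231.2 s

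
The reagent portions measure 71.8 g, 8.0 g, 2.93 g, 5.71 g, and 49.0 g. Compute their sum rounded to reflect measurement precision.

137.4 g

71.8 g + 8.0 g + 2.93 g + 5.71 g + 49.0 g = 137.44 g.
Addition/subtraction keeps the fewest decimal places: 71.8 → 1 decimal place, 8.0 → 1 decimal place, 2.93 → 2 decimal places, 5.71 → 2 decimal places, 49.0 → 1 decimal place; limit is 1.
Rounded to 1 decimal place: 137.4 g.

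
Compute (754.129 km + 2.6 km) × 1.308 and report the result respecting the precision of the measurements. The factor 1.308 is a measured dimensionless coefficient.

989.8 km

754.129 km + 2.6 km = 756.729 km; the sum is limited to 1 decimal place (4 s.f.).
Carrying full precision, 756.729 × 1.308 = 989.801532 km; 1.308 has 4 s.f., so the result keeps min(4, 4) = 4 s.f.
Rounded to 4 significant figures: 989.8 km.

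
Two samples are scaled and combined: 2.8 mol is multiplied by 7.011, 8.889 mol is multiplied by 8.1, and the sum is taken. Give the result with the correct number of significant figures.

2.8 × 7.011 = 19.6308 → 20. mol (2 s.f., last digit at the 10^0 place).
8.889 × 8.1 = 72.0009 → 72 mol (2 s.f., last digit at the 10^0 place).
Sum: 91.6317 mol; keep the coarser place, 10^0.
Result: 92 mol.

92 mol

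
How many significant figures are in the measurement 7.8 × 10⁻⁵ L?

7.8 × 10⁻⁵: in scientific notation every digit of the coefficient is significant.

2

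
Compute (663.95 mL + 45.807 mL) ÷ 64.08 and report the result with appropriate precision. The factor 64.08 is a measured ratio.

11.08 mL

663.95 mL + 45.807 mL = 709.757 mL; the sum is limited to 2 decimal places (5 s.f.).
Carrying full precision, 709.757 ÷ 64.08 = 11.07610799… mL; 64.08 has 4 s.f., so the result keeps min(5, 4) = 4 s.f.
Rounded to 4 significant figures: 11.08 mL.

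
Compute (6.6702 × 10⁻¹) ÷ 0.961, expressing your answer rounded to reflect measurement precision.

0.694

(6.6702 × 10⁻¹) ÷ 0.961 = 0.694089490114…
Multiplication/division keeps the fewest significant figures: 6.6702 × 10⁻¹ → 5 s.f., 0.961 → 3 s.f.; limit is 3.
Rounded to 3 significant figures: 0.694.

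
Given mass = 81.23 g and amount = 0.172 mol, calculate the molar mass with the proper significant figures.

molar mass = 81.23 g ÷ 0.172 mol = 472.26744186… g/mol.
81.23 has 4 significant figures; 0.172 has 3.
Division/multiplication keeps the fewest: 3 significant figures.
Rounded: 4.72 × 10^2 g/mol.

4.72 × 10^2 g/mol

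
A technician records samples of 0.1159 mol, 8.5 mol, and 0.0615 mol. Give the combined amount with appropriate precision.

8.7 mol

0.1159 mol + 8.5 mol + 0.0615 mol = 8.6774 mol.
Addition/subtraction keeps the fewest decimal places: 0.1159 → 4 decimal places, 8.5 → 1 decimal place, 0.0615 → 4 decimal places; limit is 1.
Rounded to 1 decimal place: 8.7 mol.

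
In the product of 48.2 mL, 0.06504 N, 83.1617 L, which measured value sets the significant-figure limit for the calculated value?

48.2 mL

48.2 mL → 3 s.f.; 0.06504 N → 4 s.f.; 83.1617 L → 6 s.f.
The fewest is 3 significant figures, from 48.2 mL.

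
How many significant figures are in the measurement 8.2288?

5

8.2288: every digit is nonzero and significant.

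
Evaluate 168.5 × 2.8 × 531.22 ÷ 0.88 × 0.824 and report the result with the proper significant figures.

168.5 × 2.8 × 531.22 ÷ 0.88 × 0.824 = 234680.439891…
Multiplication/division keeps the fewest significant figures: 168.5 → 4 s.f., 2.8 → 2 s.f., 531.22 → 5 s.f., 0.88 → 2 s.f., 0.824 → 3 s.f.; limit is 2.
Rounded to 2 significant figures: 2.3 × 10^5.

2.3 × 10^5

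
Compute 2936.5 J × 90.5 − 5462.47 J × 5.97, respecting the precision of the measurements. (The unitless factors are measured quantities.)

2936.5 × 90.5 = 265753.25 → 2.66 × 10⁵ J (3 s.f., last digit at the 10^3 place).
5462.47 × 5.97 = 32610.9459 → 3.26 × 10⁴ J (3 s.f., last digit at the 10^2 place).
Difference: 233142.3041 J; keep the coarser place, 10^3.
Result: 2.33 × 10⁵ J.

2.33 × 10⁵ J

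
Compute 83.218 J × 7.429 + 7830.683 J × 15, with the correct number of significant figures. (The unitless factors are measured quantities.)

1.2 × 10⁵ J

83.218 × 7.429 = 618.226522 → 618.2 J (4 s.f., last digit at the 10^-1 place).
7830.683 × 15 = 117460.245 → 1.2 × 10⁵ J (2 s.f., last digit at the 10^4 place).
Sum: 118078.471522 J; keep the coarser place, 10^4.
Result: 1.2 × 10⁵ J.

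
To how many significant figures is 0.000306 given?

3

0.000306: leading zeros are not significant; zeros between nonzero digits are significant.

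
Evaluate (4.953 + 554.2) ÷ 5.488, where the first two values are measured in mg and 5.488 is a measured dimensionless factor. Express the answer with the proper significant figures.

101.9 mg

4.953 mg + 554.2 mg = 559.153 mg; the sum is limited to 1 decimal place (4 s.f.).
Carrying full precision, 559.153 ÷ 5.488 = 101.886479592… mg; 5.488 has 4 s.f., so the result keeps min(4, 4) = 4 s.f.
Rounded to 4 significant figures: 101.9 mg.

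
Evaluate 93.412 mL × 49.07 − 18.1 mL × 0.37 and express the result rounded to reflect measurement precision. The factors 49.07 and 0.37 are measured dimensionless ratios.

4577 mL

93.412 × 49.07 = 4583.72684 → 4584 mL (4 s.f., last digit at the 10^0 place).
18.1 × 0.37 = 6.697 → 6.7 mL (2 s.f., last digit at the 10^-1 place).
Difference: 4577.02984 mL; keep the coarser place, 10^0.
Result: 4577 mL.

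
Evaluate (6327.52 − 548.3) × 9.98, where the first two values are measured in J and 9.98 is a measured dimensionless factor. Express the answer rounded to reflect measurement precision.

5.77 × 10⁴ J

6327.52 J − 548.3 J = 5779.22 J; the difference is limited to 1 decimal place (5 s.f.).
Carrying full precision, 5779.22 × 9.98 = 57676.6156 J; 9.98 has 3 s.f., so the result keeps min(5, 3) = 3 s.f.
Rounded to 3 significant figures: 5.77 × 10⁴ J.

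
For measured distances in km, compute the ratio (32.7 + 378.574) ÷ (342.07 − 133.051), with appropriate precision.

1.968

32.7 + 378.574 = 411.274, limited to 1 d.p. → 4 s.f.; 342.07 − 133.051 = 209.019, limited to 2 d.p. → 5 s.f.
Carrying full precision, 411.274 ÷ 209.019 = 1.96763930552…; keep min(4, 5) = 4 s.f.
Rounded to 4 significant figures: 1.968.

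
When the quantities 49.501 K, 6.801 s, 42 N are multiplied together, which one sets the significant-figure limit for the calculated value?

49.501 K → 5 s.f.; 6.801 s → 4 s.f.; 42 N → 2 s.f.
The fewest is 2 significant figures, from 42 N.

42 N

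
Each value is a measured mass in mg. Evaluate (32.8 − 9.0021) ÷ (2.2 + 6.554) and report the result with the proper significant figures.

32.8 − 9.0021 = 23.7979, limited to 1 d.p. → 3 s.f.; 2.2 + 6.554 = 8.754, limited to 1 d.p. → 2 s.f.
Carrying full precision, 23.7979 ÷ 8.754 = 2.71851724926…; keep min(3, 2) = 2 s.f.
Rounded to 2 significant figures: 2.7.

2.7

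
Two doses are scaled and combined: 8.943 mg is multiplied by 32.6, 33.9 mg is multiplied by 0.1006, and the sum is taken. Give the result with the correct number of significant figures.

8.943 × 32.6 = 291.5418 → 292 mg (3 s.f., last digit at the 10^0 place).
33.9 × 0.1006 = 3.41034 → 3.41 mg (3 s.f., last digit at the 10^-2 place).
Sum: 294.95214 mg; keep the coarser place, 10^0.
Result: 295 mg.

295 mg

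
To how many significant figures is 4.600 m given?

4.600: trailing zeros after a decimal point are significant.

4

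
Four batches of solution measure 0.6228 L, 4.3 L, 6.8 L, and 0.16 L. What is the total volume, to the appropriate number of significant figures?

0.6228 L + 4.3 L + 6.8 L + 0.16 L = 11.8828 L.
Addition/subtraction keeps the fewest decimal places: 0.6228 → 4 decimal places, 4.3 → 1 decimal place, 6.8 → 1 decimal place, 0.16 → 2 decimal places; limit is 1.
Rounded to 1 decimal place: 11.9 L.

11.9 L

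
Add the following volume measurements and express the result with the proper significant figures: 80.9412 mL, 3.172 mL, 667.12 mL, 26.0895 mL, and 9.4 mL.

786.7 mL

80.9412 mL + 3.172 mL + 667.12 mL + 26.0895 mL + 9.4 mL = 786.7227 mL.
Addition/subtraction keeps the fewest decimal places: 80.9412 → 4 decimal places, 3.172 → 3 decimal places, 667.12 → 2 decimal places, 26.0895 → 4 decimal places, 9.4 → 1 decimal place; limit is 1.
Rounded to 1 decimal place: 786.7 mL.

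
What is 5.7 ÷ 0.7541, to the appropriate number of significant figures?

7.6

5.7 ÷ 0.7541 = 7.55867922026…
Multiplication/division keeps the fewest significant figures: 5.7 → 2 s.f., 0.7541 → 4 s.f.; limit is 2.
Rounded to 2 significant figures: 7.6.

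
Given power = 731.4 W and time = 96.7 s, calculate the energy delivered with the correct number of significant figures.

energy delivered = 731.4 W × 96.7 s = 70726.38 J.
731.4 has 4 significant figures; 96.7 has 3.
Division/multiplication keeps the fewest: 3 significant figures.
Rounded: 7.07 × 10^4 J.

7.07 × 10^4 J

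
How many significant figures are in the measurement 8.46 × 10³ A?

3

8.46 × 10³: in scientific notation every digit of the coefficient is significant.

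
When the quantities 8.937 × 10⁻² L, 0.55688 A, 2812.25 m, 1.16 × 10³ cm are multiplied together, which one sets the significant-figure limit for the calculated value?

8.937 × 10⁻² L → 4 s.f.; 0.55688 A → 5 s.f.; 2812.25 m → 6 s.f.; 1.16 × 10³ cm → 3 s.f.
The fewest is 3 significant figures, from 1.16 × 10³ cm.

1.16 × 10³ cm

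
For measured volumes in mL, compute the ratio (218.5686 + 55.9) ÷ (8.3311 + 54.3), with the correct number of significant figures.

4.38

218.5686 + 55.9 = 274.4686, limited to 1 d.p. → 4 s.f.; 8.3311 + 54.3 = 62.6311, limited to 1 d.p. → 3 s.f.
Carrying full precision, 274.4686 ÷ 62.6311 = 4.38230527645…; keep min(4, 3) = 3 s.f.
Rounded to 3 significant figures: 4.38.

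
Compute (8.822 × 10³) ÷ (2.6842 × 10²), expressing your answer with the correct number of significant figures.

(8.822 × 10³) ÷ (2.6842 × 10²) = 32.8664033977…
Multiplication/division keeps the fewest significant figures: 8.822 × 10³ → 4 s.f., 2.6842 × 10² → 5 s.f.; limit is 4.
Rounded to 4 significant figures: 32.87.

32.87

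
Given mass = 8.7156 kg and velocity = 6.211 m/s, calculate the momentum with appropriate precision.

54.13 kg·m/s

momentum = 8.7156 kg × 6.211 m/s = 54.1325916 kg·m/s.
8.7156 has 5 significant figures; 6.211 has 4.
Division/multiplication keeps the fewest: 4 significant figures.
Rounded: 54.13 kg·m/s.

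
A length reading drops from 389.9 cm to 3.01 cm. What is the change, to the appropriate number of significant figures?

389.9 cm − 3.01 cm = 386.89 cm.
Addition/subtraction keeps the fewest decimal places: 389.9 → 1 decimal place, 3.01 → 2 decimal places; limit is 1.
Rounded to 1 decimal place: 386.9 cm.

386.9 cm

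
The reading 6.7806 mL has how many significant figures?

6.7806: zeros between nonzero digits are significant.

5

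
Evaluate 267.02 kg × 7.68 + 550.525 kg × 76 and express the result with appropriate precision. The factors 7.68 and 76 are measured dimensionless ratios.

4.4 × 10⁴ kg

267.02 × 7.68 = 2050.7136 → 2.05 × 10³ kg (3 s.f., last digit at the 10^1 place).
550.525 × 76 = 41839.9 → 4.2 × 10⁴ kg (2 s.f., last digit at the 10^3 place).
Sum: 43890.6136 kg; keep the coarser place, 10^3.
Result: 4.4 × 10⁴ kg.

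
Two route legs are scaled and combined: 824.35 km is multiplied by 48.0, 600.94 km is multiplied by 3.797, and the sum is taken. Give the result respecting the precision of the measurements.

4.19 × 10^4 km

824.35 × 48.0 = 39568.8 → 3.96 × 10^4 km (3 s.f., last digit at the 10^2 place).
600.94 × 3.797 = 2281.76918 → 2.282 × 10^3 km (4 s.f., last digit at the 10^0 place).
Sum: 41850.56918 km; keep the coarser place, 10^2.
Result: 4.19 × 10^4 km.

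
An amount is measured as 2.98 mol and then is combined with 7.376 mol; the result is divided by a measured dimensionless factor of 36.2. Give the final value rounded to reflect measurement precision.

2.98 mol + 7.376 mol = 10.356 mol; the sum is limited to 2 decimal places (4 s.f.).
Carrying full precision, 10.356 ÷ 36.2 = 0.286077348066… mol; 36.2 has 3 s.f., so the result keeps min(4, 3) = 3 s.f.
Rounded to 3 significant figures: 2.86 × 10⁻¹ mol.

2.86 × 10⁻¹ mol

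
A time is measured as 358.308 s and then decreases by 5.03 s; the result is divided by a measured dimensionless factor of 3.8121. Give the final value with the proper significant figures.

358.308 s − 5.03 s = 353.278 s; the difference is limited to 2 decimal places (5 s.f.).
Carrying full precision, 353.278 ÷ 3.8121 = 92.6728050156… s; 3.8121 has 5 s.f., so the result keeps min(5, 5) = 5 s.f.
Rounded to 5 significant figures: 92.673 s.

92.673 s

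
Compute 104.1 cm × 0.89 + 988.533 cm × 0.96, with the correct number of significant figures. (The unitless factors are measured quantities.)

104.1 × 0.89 = 92.649 → 93 cm (2 s.f., last digit at the 10^0 place).
988.533 × 0.96 = 948.99168 → 9.5 × 10² cm (2 s.f., last digit at the 10^1 place).
Sum: 1041.64068 cm; keep the coarser place, 10^1.
Result: 1.04 × 10³ cm.

1.04 × 10³ cm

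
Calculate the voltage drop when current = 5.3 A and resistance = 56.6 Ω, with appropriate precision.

3.0 × 10^2 V

voltage drop = 5.3 A × 56.6 Ω = 299.98 V.
5.3 has 2 significant figures; 56.6 has 3.
Division/multiplication keeps the fewest: 2 significant figures.
Rounded: 3.0 × 10^2 V.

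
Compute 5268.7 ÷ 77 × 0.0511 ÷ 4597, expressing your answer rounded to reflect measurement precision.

7.6 × 10⁻⁴

5268.7 ÷ 77 × 0.0511 ÷ 4597 = 0.000760604939981…
Multiplication/division keeps the fewest significant figures: 5268.7 → 5 s.f., 77 → 2 s.f., 0.0511 → 3 s.f., 4597 → 4 s.f.; limit is 2.
Rounded to 2 significant figures: 7.6 × 10⁻⁴.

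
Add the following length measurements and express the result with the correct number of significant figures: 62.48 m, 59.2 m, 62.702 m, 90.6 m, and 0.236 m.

62.48 m + 59.2 m + 62.702 m + 90.6 m + 0.236 m = 275.218 m.
Addition/subtraction keeps the fewest decimal places: 62.48 → 2 decimal places, 59.2 → 1 decimal place, 62.702 → 3 decimal places, 90.6 → 1 decimal place, 0.236 → 3 decimal places; limit is 1.
Rounded to 1 decimal place: 275.2 m.

275.2 m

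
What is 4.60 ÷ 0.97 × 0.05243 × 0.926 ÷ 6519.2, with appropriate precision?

4.60 ÷ 0.97 × 0.05243 × 0.926 ÷ 6519.2 = 0.0000353169049899…
Multiplication/division keeps the fewest significant figures: 4.60 → 3 s.f., 0.97 → 2 s.f., 0.05243 → 4 s.f., 0.926 → 3 s.f., 6519.2 → 5 s.f.; limit is 2.
Rounded to 2 significant figures: 3.5 × 10⁻⁵.

3.5 × 10⁻⁵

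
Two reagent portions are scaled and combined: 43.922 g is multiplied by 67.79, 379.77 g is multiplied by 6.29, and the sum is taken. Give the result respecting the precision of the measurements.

5.37 × 10³ g

43.922 × 67.79 = 2977.47238 → 2.977 × 10³ g (4 s.f., last digit at the 10^0 place).
379.77 × 6.29 = 2388.7533 → 2.39 × 10³ g (3 s.f., last digit at the 10^1 place).
Sum: 5366.22568 g; keep the coarser place, 10^1.
Result: 5.37 × 10³ g.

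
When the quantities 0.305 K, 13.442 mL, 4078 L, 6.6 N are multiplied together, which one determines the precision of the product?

0.305 K → 3 s.f.; 13.442 mL → 5 s.f.; 4078 L → 4 s.f.; 6.6 N → 2 s.f.
The fewest is 2 significant figures, from 6.6 N.

6.6 N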